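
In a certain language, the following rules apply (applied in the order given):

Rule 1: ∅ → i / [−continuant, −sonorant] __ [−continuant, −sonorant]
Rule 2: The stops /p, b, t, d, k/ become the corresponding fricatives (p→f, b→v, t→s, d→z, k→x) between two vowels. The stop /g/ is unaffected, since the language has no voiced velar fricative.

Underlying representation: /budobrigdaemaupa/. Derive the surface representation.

buzobrigizaemaufa

Rule 1 (stop-cluster i-epenthesis): /g/ and /d/ form a stop–stop cluster, so [i] is inserted between them. /budobrigdaemaupa/ → budobrigidaemaupa.
Rule 2 (intervocalic spirantization): /d/ is a stop between vowels /u/ and /o/, so it spirantizes to the fricative [z]. /d/ is a stop between vowels /i/ and /a/, so it spirantizes to the fricative [z]. /p/ is a stop between vowels /u/ and /a/, so it spirantizes to the fricative [f]. /budobrigidaemaupa/ → buzobrigizaemaufa.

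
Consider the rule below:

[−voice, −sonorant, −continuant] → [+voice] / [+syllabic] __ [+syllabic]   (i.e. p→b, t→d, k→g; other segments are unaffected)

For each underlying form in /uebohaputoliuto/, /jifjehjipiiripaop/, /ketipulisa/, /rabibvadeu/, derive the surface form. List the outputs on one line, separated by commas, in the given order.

/uebohaputoliuto/: /p/ is a voiceless stop between vowels /a/ and /u/, so it voices to [b]. /t/ is a voiceless stop between vowels /u/ and /o/, so it voices to [d]. /t/ is a voiceless stop between vowels /u/ and /o/, so it voices to [d]. → [uebohabudoliudo].
/jifjehjipiiripaop/: /p/ is a voiceless stop between vowels /i/ and /i/, so it voices to [b]. /p/ is a voiceless stop between vowels /i/ and /a/, so it voices to [b]. → [jifjehjibiiribaop].
/ketipulisa/: /t/ is a voiceless stop between vowels /e/ and /i/, so it voices to [d]. /p/ is a voiceless stop between vowels /i/ and /u/, so it voices to [b]. → [kedibulisa].
/rabibvadeu/: the rule's environment is not met; surfaces unchanged as [rabibvadeu].

uebohabudoliudo, jifjehjibiiribaop, kedibulisa, rabibvadeu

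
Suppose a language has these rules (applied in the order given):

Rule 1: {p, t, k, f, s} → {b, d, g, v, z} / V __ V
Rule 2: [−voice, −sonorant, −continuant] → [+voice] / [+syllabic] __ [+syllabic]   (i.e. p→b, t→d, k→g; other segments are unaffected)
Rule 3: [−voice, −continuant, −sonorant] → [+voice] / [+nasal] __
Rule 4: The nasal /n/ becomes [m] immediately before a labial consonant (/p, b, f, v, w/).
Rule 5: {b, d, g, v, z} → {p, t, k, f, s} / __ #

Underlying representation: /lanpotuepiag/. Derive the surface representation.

Rule 1 (intervocalic voicing): /t/ is a voiceless obstruent between vowels /o/ and /u/, so it voices to [d]. /p/ is a voiceless obstruent between vowels /e/ and /i/, so it voices to [b]. /lanpotuepiag/ → lanpoduebiag.
Rule 2 (intervocalic voicing): no segment meets the environment; /lanpoduebiag/ is unchanged.
Rule 3 (post-nasal voicing): /p/ is a voiceless stop immediately after the nasal /n/, so it voices to [b]. /lanpoduebiag/ → lanboduebiag.
Rule 4 (nasal place assimilation): /n/ precedes the labial consonant /b/, so it assimilates in place to [m]. /lanboduebiag/ → lamboduebiag.
Rule 5 (final devoicing): /g/ is a voiced obstruent in word-final position, so it devoices to [k]. /lamboduebiag/ → lamboduebiak.

lamboduebiak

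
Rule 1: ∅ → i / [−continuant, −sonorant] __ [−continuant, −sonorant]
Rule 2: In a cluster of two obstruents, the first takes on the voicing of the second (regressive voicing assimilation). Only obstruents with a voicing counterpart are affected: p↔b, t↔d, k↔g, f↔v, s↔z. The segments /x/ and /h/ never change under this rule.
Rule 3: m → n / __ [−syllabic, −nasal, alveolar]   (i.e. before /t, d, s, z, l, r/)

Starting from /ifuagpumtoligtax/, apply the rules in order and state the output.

ifuagipuntoligitax

Rule 1 (stop-cluster i-epenthesis): /g/ and /p/ form a stop–stop cluster, so [i] is inserted between them. /g/ and /t/ form a stop–stop cluster, so [i] is inserted between them. /ifuagpumtoligtax/ → ifuagipumtoligitax.
Rule 2 (regressive voicing assimilation): no segment meets the environment; /ifuagipumtoligitax/ is unchanged.
Rule 3 (nasal place assimilation): /m/ precedes the alveolar consonant /t/, so it assimilates in place to [n]. /ifuagipumtoligitax/ → ifuagipuntoligitax.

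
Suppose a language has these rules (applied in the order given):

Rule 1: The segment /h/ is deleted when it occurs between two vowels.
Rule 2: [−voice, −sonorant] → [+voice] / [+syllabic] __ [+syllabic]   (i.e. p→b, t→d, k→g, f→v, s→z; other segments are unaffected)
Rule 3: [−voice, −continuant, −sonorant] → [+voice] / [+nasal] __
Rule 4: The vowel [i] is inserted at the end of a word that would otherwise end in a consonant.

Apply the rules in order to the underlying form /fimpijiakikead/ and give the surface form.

fimbijiagigeadi

Rule 1 (intervocalic h-deletion): no segment meets the environment; /fimpijiakikead/ is unchanged.
Rule 2 (intervocalic voicing): /k/ is a voiceless obstruent between vowels /a/ and /i/, so it voices to [g]. /k/ is a voiceless obstruent between vowels /i/ and /e/, so it voices to [g]. /fimpijiakikead/ → fimpijiagigead.
Rule 3 (post-nasal voicing): /p/ is a voiceless stop immediately after the nasal /m/, so it voices to [b]. /fimpijiagigead/ → fimbijiagigead.
Rule 4 (final i-epenthesis): the form ends in the consonant /d/, so [i] is inserted word-finally. /fimbijiagigead/ → fimbijiagigeadi.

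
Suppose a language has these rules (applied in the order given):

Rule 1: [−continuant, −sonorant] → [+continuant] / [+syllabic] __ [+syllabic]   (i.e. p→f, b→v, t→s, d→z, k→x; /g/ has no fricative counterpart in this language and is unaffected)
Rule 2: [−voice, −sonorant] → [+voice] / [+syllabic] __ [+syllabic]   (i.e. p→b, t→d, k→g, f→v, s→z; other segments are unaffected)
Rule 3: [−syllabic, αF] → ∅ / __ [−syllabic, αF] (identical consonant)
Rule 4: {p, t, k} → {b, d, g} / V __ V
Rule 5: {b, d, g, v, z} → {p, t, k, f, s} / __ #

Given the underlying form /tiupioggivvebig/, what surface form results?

tiuviogivevik

Rule 1 (intervocalic spirantization): /p/ is a stop between vowels /u/ and /i/, so it spirantizes to the fricative [f]. /b/ is a stop between vowels /e/ and /i/, so it spirantizes to the fricative [v]. /tiupioggivvebig/ → tiufioggivvevig.
Rule 2 (intervocalic voicing): /f/ is a voiceless obstruent between vowels /u/ and /i/, so it voices to [v]. /tiufioggivvevig/ → tiuvioggivvevig.
Rule 3 (degemination): /gg/ is a geminate; the first /g/ deletes. /vv/ is a geminate; the first /v/ deletes. /tiuvioggivvevig/ → tiuviogivevig.
Rule 4 (intervocalic voicing): no segment meets the environment; /tiuviogivevig/ is unchanged.
Rule 5 (final devoicing): /g/ is a voiced obstruent in word-final position, so it devoices to [k]. /tiuviogivevig/ → tiuviogivevik.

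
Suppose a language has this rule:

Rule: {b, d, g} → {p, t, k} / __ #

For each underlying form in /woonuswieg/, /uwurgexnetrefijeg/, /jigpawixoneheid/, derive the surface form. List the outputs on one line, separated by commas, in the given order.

/woonuswieg/: /g/ is a voiced stop in word-final position, so it devoices to [k]. → [woonuswiek].
/uwurgexnetrefijeg/: /g/ is a voiced stop in word-final position, so it devoices to [k]. → [uwurgexnetrefijek].
/jigpawixoneheid/: /d/ is a voiced stop in word-final position, so it devoices to [t]. → [jigpawixoneheit].

woonuswiek, uwurgexnetrefijek, jigpawixoneheit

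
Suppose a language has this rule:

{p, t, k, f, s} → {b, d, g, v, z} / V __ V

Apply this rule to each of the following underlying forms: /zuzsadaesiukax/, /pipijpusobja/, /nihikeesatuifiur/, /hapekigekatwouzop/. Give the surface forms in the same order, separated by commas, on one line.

zuzsadaeziugax, pibijpuzobja, nihigeezaduiviur, habegigegatwouzop

/zuzsadaesiukax/: /s/ is a voiceless obstruent between vowels /e/ and /i/, so it voices to [z]. /k/ is a voiceless obstruent between vowels /u/ and /a/, so it voices to [g]. → [zuzsadaeziugax].
/pipijpusobja/: /p/ is a voiceless obstruent between vowels /i/ and /i/, so it voices to [b]. /s/ is a voiceless obstruent between vowels /u/ and /o/, so it voices to [z]. → [pibijpuzobja].
/nihikeesatuifiur/: /k/ is a voiceless obstruent between vowels /i/ and /e/, so it voices to [g]. /s/ is a voiceless obstruent between vowels /e/ and /a/, so it voices to [z]. /t/ is a voiceless obstruent between vowels /a/ and /u/, so it voices to [d]. /f/ is a voiceless obstruent between vowels /i/ and /i/, so it voices to [v]. → [nihigeezaduiviur].
/hapekigekatwouzop/: /p/ is a voiceless obstruent between vowels /a/ and /e/, so it voices to [b]. /k/ is a voiceless obstruent between vowels /e/ and /i/, so it voices to [g]. /k/ is a voiceless obstruent between vowels /e/ and /a/, so it voices to [g]. → [habegigegatwouzop].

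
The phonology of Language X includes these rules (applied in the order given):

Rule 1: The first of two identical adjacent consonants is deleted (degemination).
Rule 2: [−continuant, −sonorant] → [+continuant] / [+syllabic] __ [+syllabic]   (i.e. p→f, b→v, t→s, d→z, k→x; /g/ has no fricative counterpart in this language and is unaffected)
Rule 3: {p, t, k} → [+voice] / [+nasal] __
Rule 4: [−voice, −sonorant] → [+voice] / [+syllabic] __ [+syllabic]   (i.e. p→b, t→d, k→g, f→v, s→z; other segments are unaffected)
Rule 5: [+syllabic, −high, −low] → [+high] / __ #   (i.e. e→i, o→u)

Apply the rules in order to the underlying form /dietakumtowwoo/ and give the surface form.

Rule 1 (degemination): /ww/ is a geminate; the first /w/ deletes. /dietakumtowwoo/ → dietakumtowoo.
Rule 2 (intervocalic spirantization): /t/ is a stop between vowels /e/ and /a/, so it spirantizes to the fricative [s]. /k/ is a stop between vowels /a/ and /u/, so it spirantizes to the fricative [x]. /dietakumtowoo/ → diesaxumtowoo.
Rule 3 (post-nasal voicing): /t/ is a voiceless stop immediately after the nasal /m/, so it voices to [d]. /diesaxumtowoo/ → diesaxumdowoo.
Rule 4 (intervocalic voicing): /s/ is a voiceless obstruent between vowels /e/ and /a/, so it voices to [z]. /diesaxumdowoo/ → diezaxumdowoo.
Rule 5 (final vowel raising): /o/ is a mid vowel in word-final position, so it raises to [u]. /diezaxumdowoo/ → diezaxumdowou.

diezaxumdowou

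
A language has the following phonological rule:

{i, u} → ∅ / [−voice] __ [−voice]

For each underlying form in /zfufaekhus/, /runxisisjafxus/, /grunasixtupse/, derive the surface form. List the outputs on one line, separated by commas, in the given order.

zffaekhs, runxssjafxs, grunasxtpse

/zfufaekhus/: /u/ is a high vowel flanked by voiceless consonants /f/ and /f/, so it deletes. /u/ is a high vowel flanked by voiceless consonants /h/ and /s/, so it deletes. → [zffaekhs].
/runxisisjafxus/: /i/ is a high vowel flanked by voiceless consonants /x/ and /s/, so it deletes. /i/ is a high vowel flanked by voiceless consonants /s/ and /s/, so it deletes. /u/ is a high vowel flanked by voiceless consonants /x/ and /s/, so it deletes. → [runxssjafxs].
/grunasixtupse/: /i/ is a high vowel flanked by voiceless consonants /s/ and /x/, so it deletes. /u/ is a high vowel flanked by voiceless consonants /t/ and /p/, so it deletes. → [grunasxtpse].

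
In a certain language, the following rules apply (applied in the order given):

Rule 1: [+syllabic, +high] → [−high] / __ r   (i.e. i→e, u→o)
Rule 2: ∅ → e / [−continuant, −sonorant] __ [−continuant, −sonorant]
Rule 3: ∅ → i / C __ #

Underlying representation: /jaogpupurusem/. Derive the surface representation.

jaogepuporusemi

Rule 1 (pre-rhotic lowering): /u/ is a high vowel immediately before /r/, so it lowers to [o]. /jaogpupurusem/ → jaogpuporusem.
Rule 2 (stop-cluster e-epenthesis): /g/ and /p/ form a stop–stop cluster, so [e] is inserted between them. /jaogpuporusem/ → jaogepuporusem.
Rule 3 (final i-epenthesis): the form ends in the consonant /m/, so [i] is inserted word-finally. /jaogepuporusem/ → jaogepuporusemi.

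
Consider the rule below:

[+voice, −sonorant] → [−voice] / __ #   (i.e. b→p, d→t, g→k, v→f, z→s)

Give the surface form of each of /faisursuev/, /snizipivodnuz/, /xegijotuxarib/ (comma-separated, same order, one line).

/faisursuev/: /v/ is a voiced obstruent in word-final position, so it devoices to [f]. → [faisursuef].
/snizipivodnuz/: /z/ is a voiced obstruent in word-final position, so it devoices to [s]. → [snizipivodnus].
/xegijotuxarib/: /b/ is a voiced obstruent in word-final position, so it devoices to [p]. → [xegijotuxarip].

faisursuef, snizipivodnus, xegijotuxarip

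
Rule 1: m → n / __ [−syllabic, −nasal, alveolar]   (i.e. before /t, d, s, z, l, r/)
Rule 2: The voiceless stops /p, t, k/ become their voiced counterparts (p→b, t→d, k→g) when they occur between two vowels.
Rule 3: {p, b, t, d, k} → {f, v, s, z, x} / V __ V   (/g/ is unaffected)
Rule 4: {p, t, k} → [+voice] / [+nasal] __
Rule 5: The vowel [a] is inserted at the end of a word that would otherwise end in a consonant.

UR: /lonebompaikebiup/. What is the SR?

lonevombaigeviupa

Rule 1 (nasal place assimilation): no segment meets the environment; /lonebompaikebiup/ is unchanged.
Rule 2 (intervocalic voicing): /k/ is a voiceless stop between vowels /i/ and /e/, so it voices to [g]. /lonebompaikebiup/ → lonebompaigebiup.
Rule 3 (intervocalic spirantization): /b/ is a stop between vowels /e/ and /o/, so it spirantizes to the fricative [v]. /b/ is a stop between vowels /e/ and /i/, so it spirantizes to the fricative [v]. /lonebompaigebiup/ → lonevompaigeviup.
Rule 4 (post-nasal voicing): /p/ is a voiceless stop immediately after the nasal /m/, so it voices to [b]. /lonevompaigeviup/ → lonevombaigeviup.
Rule 5 (final a-epenthesis): the form ends in the consonant /p/, so [a] is inserted word-finally. /lonevombaigeviup/ → lonevombaigeviupa.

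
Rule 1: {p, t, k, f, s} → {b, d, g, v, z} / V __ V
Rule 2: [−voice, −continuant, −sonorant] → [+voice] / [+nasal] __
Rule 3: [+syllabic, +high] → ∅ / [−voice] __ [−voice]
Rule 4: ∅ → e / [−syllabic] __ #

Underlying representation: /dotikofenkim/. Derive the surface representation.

dodigovengime

Rule 1 (intervocalic voicing): /t/ is a voiceless obstruent between vowels /o/ and /i/, so it voices to [d]. /k/ is a voiceless obstruent between vowels /i/ and /o/, so it voices to [g]. /f/ is a voiceless obstruent between vowels /o/ and /e/, so it voices to [v]. /dotikofenkim/ → dodigovenkim.
Rule 2 (post-nasal voicing): /k/ is a voiceless stop immediately after the nasal /n/, so it voices to [g]. /dodigovenkim/ → dodigovengim.
Rule 3 (high vowel syncope): no segment meets the environment; /dodigovengim/ is unchanged.
Rule 4 (final e-epenthesis): the form ends in the consonant /m/, so [e] is inserted word-finally. /dodigovengim/ → dodigovengime.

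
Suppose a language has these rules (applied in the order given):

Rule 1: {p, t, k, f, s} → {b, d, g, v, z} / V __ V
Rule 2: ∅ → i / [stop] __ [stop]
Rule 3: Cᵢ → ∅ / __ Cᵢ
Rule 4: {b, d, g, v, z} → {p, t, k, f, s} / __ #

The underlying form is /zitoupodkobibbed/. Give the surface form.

Rule 1 (intervocalic voicing): /t/ is a voiceless obstruent between vowels /i/ and /o/, so it voices to [d]. /p/ is a voiceless obstruent between vowels /u/ and /o/, so it voices to [b]. /zitoupodkobibbed/ → zidoubodkobibbed.
Rule 2 (stop-cluster i-epenthesis): /d/ and /k/ form a stop–stop cluster, so [i] is inserted between them. /b/ and /b/ form a stop–stop cluster, so [i] is inserted between them. /zidoubodkobibbed/ → zidoubodikobibibed.
Rule 3 (degemination): no segment meets the environment; /zidoubodikobibibed/ is unchanged.
Rule 4 (final devoicing): /d/ is a voiced obstruent in word-final position, so it devoices to [t]. /zidoubodikobibibed/ → zidoubodikobibibet.

zidoubodikobibibet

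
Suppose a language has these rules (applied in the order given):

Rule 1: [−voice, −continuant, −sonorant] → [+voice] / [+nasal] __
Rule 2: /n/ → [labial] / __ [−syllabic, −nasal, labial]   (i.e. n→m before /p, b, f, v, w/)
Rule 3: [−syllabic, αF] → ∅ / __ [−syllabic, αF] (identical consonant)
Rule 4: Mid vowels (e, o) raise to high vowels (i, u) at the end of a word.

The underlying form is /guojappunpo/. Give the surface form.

guojapumbu

Rule 1 (post-nasal voicing): /p/ is a voiceless stop immediately after the nasal /n/, so it voices to [b]. /guojappunpo/ → guojappunbo.
Rule 2 (nasal place assimilation): /n/ precedes the labial consonant /b/, so it assimilates in place to [m]. /guojappunbo/ → guojappumbo.
Rule 3 (degemination): /pp/ is a geminate; the first /p/ deletes. /guojappumbo/ → guojapumbo.
Rule 4 (final vowel raising): /o/ is a mid vowel in word-final position, so it raises to [u]. /guojapumbo/ → guojapumbu.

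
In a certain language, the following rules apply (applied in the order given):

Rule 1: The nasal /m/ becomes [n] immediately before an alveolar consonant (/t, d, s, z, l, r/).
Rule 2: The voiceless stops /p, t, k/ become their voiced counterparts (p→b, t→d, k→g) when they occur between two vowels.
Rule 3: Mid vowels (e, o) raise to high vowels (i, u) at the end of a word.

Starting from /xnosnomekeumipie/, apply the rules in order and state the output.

xnosnomegeumibii

Rule 1 (nasal place assimilation): no segment meets the environment; /xnosnomekeumipie/ is unchanged.
Rule 2 (intervocalic voicing): /k/ is a voiceless stop between vowels /e/ and /e/, so it voices to [g]. /p/ is a voiceless stop between vowels /i/ and /i/, so it voices to [b]. /xnosnomekeumipie/ → xnosnomegeumibie.
Rule 3 (final vowel raising): /e/ is a mid vowel in word-final position, so it raises to [i]. /xnosnomegeumibie/ → xnosnomegeumibii.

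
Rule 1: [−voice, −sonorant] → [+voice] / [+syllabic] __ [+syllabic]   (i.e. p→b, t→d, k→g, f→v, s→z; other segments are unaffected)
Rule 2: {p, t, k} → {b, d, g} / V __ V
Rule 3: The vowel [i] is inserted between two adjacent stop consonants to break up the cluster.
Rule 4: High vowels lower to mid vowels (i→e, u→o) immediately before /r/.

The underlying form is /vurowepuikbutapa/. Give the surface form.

vorowebuikibudaba

Rule 1 (intervocalic voicing): /p/ is a voiceless obstruent between vowels /e/ and /u/, so it voices to [b]. /t/ is a voiceless obstruent between vowels /u/ and /a/, so it voices to [d]. /p/ is a voiceless obstruent between vowels /a/ and /a/, so it voices to [b]. /vurowepuikbutapa/ → vurowebuikbudaba.
Rule 2 (intervocalic voicing): no segment meets the environment; /vurowebuikbudaba/ is unchanged.
Rule 3 (stop-cluster i-epenthesis): /k/ and /b/ form a stop–stop cluster, so [i] is inserted between them. /vurowebuikbudaba/ → vurowebuikibudaba.
Rule 4 (pre-rhotic lowering): /u/ is a high vowel immediately before /r/, so it lowers to [o]. /vurowebuikibudaba/ → vorowebuikibudaba.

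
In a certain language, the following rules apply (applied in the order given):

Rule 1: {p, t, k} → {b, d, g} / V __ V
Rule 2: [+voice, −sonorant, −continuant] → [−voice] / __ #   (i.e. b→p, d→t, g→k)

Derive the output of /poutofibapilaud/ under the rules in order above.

Rule 1 (intervocalic voicing): /t/ is a voiceless stop between vowels /u/ and /o/, so it voices to [d]. /p/ is a voiceless stop between vowels /a/ and /i/, so it voices to [b]. /poutofibapilaud/ → poudofibabilaud.
Rule 2 (final devoicing): /d/ is a voiced stop in word-final position, so it devoices to [t]. /poudofibabilaud/ → poudofibabilaut.

poudofibabilaut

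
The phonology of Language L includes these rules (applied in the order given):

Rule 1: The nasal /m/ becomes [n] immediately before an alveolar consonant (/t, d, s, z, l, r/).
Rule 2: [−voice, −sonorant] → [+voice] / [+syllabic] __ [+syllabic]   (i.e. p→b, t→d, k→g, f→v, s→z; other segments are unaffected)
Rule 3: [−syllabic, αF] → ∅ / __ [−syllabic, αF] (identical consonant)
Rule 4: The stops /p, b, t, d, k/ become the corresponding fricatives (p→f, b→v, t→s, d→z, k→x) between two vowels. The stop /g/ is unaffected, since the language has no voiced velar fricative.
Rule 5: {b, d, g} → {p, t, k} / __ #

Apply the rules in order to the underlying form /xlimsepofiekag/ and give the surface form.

xlinsevoviegak

Rule 1 (nasal place assimilation): /m/ precedes the alveolar consonant /s/, so it assimilates in place to [n]. /xlimsepofiekag/ → xlinsepofiekag.
Rule 2 (intervocalic voicing): /p/ is a voiceless obstruent between vowels /e/ and /o/, so it voices to [b]. /f/ is a voiceless obstruent between vowels /o/ and /i/, so it voices to [v]. /k/ is a voiceless obstruent between vowels /e/ and /a/, so it voices to [g]. /xlinsepofiekag/ → xlinseboviegag.
Rule 3 (degemination): no segment meets the environment; /xlinseboviegag/ is unchanged.
Rule 4 (intervocalic spirantization): /b/ is a stop between vowels /e/ and /o/, so it spirantizes to the fricative [v]. /xlinseboviegag/ → xlinsevoviegag.
Rule 5 (final devoicing): /g/ is a voiced stop in word-final position, so it devoices to [k]. /xlinsevoviegag/ → xlinsevoviegak.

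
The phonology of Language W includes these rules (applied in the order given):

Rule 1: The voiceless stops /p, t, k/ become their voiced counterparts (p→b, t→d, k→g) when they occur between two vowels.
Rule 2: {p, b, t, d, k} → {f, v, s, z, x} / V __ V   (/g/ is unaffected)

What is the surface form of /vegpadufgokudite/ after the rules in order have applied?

vegpazufgoguzize

Rule 1 (intervocalic voicing): /k/ is a voiceless stop between vowels /o/ and /u/, so it voices to [g]. /t/ is a voiceless stop between vowels /i/ and /e/, so it voices to [d]. /vegpadufgokudite/ → vegpadufgogudide.
Rule 2 (intervocalic spirantization): /d/ is a stop between vowels /a/ and /u/, so it spirantizes to the fricative [z]. /d/ is a stop between vowels /u/ and /i/, so it spirantizes to the fricative [z]. /d/ is a stop between vowels /i/ and /e/, so it spirantizes to the fricative [z]. /vegpadufgogudide/ → vegpazufgoguzize.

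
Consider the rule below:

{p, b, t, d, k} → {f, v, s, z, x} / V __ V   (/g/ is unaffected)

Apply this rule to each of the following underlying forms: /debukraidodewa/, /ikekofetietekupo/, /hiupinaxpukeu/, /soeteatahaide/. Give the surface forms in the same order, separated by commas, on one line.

/debukraidodewa/: /b/ is a stop between vowels /e/ and /u/, so it spirantizes to the fricative [v]. /d/ is a stop between vowels /i/ and /o/, so it spirantizes to the fricative [z]. /d/ is a stop between vowels /o/ and /e/, so it spirantizes to the fricative [z]. → [devukraizozewa].
/ikekofetietekupo/: /k/ is a stop between vowels /i/ and /e/, so it spirantizes to the fricative [x]. /k/ is a stop between vowels /e/ and /o/, so it spirantizes to the fricative [x]. /t/ is a stop between vowels /e/ and /i/, so it spirantizes to the fricative [s]. /t/ is a stop between vowels /e/ and /e/, so it spirantizes to the fricative [s]. /k/ is a stop between vowels /e/ and /u/, so it spirantizes to the fricative [x]. /p/ is a stop between vowels /u/ and /o/, so it spirantizes to the fricative [f]. → [ixexofesiesexufo].
/hiupinaxpukeu/: /p/ is a stop between vowels /u/ and /i/, so it spirantizes to the fricative [f]. /k/ is a stop between vowels /u/ and /e/, so it spirantizes to the fricative [x]. → [hiufinaxpuxeu].
/soeteatahaide/: /t/ is a stop between vowels /e/ and /e/, so it spirantizes to the fricative [s]. /t/ is a stop between vowels /a/ and /a/, so it spirantizes to the fricative [s]. /d/ is a stop between vowels /i/ and /e/, so it spirantizes to the fricative [z]. → [soeseasahaize].

devukraizozewa, ixexofesiesexufo, hiufinaxpuxeu, soeseasahaize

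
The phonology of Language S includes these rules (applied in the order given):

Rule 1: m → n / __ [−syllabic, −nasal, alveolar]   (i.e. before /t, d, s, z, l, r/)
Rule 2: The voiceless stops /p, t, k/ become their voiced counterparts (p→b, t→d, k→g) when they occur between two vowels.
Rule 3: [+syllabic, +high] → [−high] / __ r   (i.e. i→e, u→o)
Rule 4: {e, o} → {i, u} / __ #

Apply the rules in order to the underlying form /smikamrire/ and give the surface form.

smiganreri

Rule 1 (nasal place assimilation): /m/ precedes the alveolar consonant /r/, so it assimilates in place to [n]. /smikamrire/ → smikanrire.
Rule 2 (intervocalic voicing): /k/ is a voiceless stop between vowels /i/ and /a/, so it voices to [g]. /smikanrire/ → smiganrire.
Rule 3 (pre-rhotic lowering): /i/ is a high vowel immediately before /r/, so it lowers to [e]. /smiganrire/ → smiganrere.
Rule 4 (final vowel raising): /e/ is a mid vowel in word-final position, so it raises to [i]. /smiganrere/ → smiganreri.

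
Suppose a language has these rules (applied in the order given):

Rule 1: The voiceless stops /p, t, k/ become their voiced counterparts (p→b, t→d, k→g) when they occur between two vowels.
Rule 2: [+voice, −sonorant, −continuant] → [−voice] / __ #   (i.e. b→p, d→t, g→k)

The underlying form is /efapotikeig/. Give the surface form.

Rule 1 (intervocalic voicing): /p/ is a voiceless stop between vowels /a/ and /o/, so it voices to [b]. /t/ is a voiceless stop between vowels /o/ and /i/, so it voices to [d]. /k/ is a voiceless stop between vowels /i/ and /e/, so it voices to [g]. /efapotikeig/ → efabodigeig.
Rule 2 (final devoicing): /g/ is a voiced stop in word-final position, so it devoices to [k]. /efabodigeig/ → efabodigeik.

efabodigeik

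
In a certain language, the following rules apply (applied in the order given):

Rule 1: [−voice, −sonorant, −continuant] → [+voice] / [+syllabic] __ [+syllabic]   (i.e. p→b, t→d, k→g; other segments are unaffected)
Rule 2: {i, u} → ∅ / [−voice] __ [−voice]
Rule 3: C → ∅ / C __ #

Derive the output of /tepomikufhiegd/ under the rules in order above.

Rule 1 (intervocalic voicing): /p/ is a voiceless stop between vowels /e/ and /o/, so it voices to [b]. /k/ is a voiceless stop between vowels /i/ and /u/, so it voices to [g]. /tepomikufhiegd/ → tebomigufhiegd.
Rule 2 (high vowel syncope): no segment meets the environment; /tebomigufhiegd/ is unchanged.
Rule 3 (final cluster simplification): /d/ is the second consonant of a word-final cluster /gd/, so it deletes. /tebomigufhiegd/ → tebomigufhieg.

tebomigufhieg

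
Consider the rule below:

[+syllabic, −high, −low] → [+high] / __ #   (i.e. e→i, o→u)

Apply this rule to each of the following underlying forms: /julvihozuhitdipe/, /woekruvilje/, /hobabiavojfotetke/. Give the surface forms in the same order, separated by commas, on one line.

julvihozuhitdipi, woekruvilji, hobabiavojfotetki

/julvihozuhitdipe/: /e/ is a mid vowel in word-final position, so it raises to [i]. → [julvihozuhitdipi].
/woekruvilje/: /e/ is a mid vowel in word-final position, so it raises to [i]. → [woekruvilji].
/hobabiavojfotetke/: /e/ is a mid vowel in word-final position, so it raises to [i]. → [hobabiavojfotetki].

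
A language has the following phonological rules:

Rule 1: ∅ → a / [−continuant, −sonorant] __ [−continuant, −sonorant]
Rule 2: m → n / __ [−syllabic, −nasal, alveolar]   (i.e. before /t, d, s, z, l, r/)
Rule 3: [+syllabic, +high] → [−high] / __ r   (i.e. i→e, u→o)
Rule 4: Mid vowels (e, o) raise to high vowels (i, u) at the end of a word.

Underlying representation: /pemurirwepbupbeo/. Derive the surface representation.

pemorerwepabupabeu

Rule 1 (stop-cluster a-epenthesis): /p/ and /b/ form a stop–stop cluster, so [a] is inserted between them. /p/ and /b/ form a stop–stop cluster, so [a] is inserted between them. /pemurirwepbupbeo/ → pemurirwepabupabeo.
Rule 2 (nasal place assimilation): no segment meets the environment; /pemurirwepabupabeo/ is unchanged.
Rule 3 (pre-rhotic lowering): /u/ is a high vowel immediately before /r/, so it lowers to [o]. /i/ is a high vowel immediately before /r/, so it lowers to [e]. /pemurirwepabupabeo/ → pemorerwepabupabeo.
Rule 4 (final vowel raising): /o/ is a mid vowel in word-final position, so it raises to [u]. /pemorerwepabupabeo/ → pemorerwepabupabeu.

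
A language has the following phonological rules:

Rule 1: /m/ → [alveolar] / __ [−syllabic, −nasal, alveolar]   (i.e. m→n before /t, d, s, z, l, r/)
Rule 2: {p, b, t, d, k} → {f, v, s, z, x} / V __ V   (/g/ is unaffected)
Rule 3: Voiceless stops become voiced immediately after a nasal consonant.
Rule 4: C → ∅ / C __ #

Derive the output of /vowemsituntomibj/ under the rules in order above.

vowensisundomib

Rule 1 (nasal place assimilation): /m/ precedes the alveolar consonant /s/, so it assimilates in place to [n]. /vowemsituntomibj/ → vowensituntomibj.
Rule 2 (intervocalic spirantization): /t/ is a stop between vowels /i/ and /u/, so it spirantizes to the fricative [s]. /vowensituntomibj/ → vowensisuntomibj.
Rule 3 (post-nasal voicing): /t/ is a voiceless stop immediately after the nasal /n/, so it voices to [d]. /vowensisuntomibj/ → vowensisundomibj.
Rule 4 (final cluster simplification): /j/ is the second consonant of a word-final cluster /bj/, so it deletes. /vowensisundomibj/ → vowensisundomib.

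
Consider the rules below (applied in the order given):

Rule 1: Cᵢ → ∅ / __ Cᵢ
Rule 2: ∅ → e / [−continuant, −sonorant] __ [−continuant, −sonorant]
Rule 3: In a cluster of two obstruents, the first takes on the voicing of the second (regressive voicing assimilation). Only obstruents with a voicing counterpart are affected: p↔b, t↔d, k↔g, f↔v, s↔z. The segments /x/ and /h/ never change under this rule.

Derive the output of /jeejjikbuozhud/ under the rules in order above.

jeejikebuoshud

Rule 1 (degemination): /jj/ is a geminate; the first /j/ deletes. /jeejjikbuozhud/ → jeejikbuozhud.
Rule 2 (stop-cluster e-epenthesis): /k/ and /b/ form a stop–stop cluster, so [e] is inserted between them. /jeejikbuozhud/ → jeejikebuozhud.
Rule 3 (regressive voicing assimilation): /z/ precedes the voiceless obstruent /h/, so it devoices to [s] by assimilation. /jeejikebuozhud/ → jeejikebuoshud.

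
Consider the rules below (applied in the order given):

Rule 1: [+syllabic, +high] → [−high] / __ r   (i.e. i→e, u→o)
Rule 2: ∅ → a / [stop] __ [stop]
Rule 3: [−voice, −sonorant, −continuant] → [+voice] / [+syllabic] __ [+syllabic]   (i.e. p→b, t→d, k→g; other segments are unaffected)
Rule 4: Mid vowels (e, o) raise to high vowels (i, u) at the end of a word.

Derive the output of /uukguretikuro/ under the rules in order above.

uugagoredigoru

Rule 1 (pre-rhotic lowering): /u/ is a high vowel immediately before /r/, so it lowers to [o]. /u/ is a high vowel immediately before /r/, so it lowers to [o]. /uukguretikuro/ → uukgoretikoro.
Rule 2 (stop-cluster a-epenthesis): /k/ and /g/ form a stop–stop cluster, so [a] is inserted between them. /uukgoretikoro/ → uukagoretikoro.
Rule 3 (intervocalic voicing): /k/ is a voiceless stop between vowels /u/ and /a/, so it voices to [g]. /t/ is a voiceless stop between vowels /e/ and /i/, so it voices to [d]. /k/ is a voiceless stop between vowels /i/ and /o/, so it voices to [g]. /uukagoretikoro/ → uugagoredigoro.
Rule 4 (final vowel raising): /o/ is a mid vowel in word-final position, so it raises to [u]. /uugagoredigoro/ → uugagoredigoru.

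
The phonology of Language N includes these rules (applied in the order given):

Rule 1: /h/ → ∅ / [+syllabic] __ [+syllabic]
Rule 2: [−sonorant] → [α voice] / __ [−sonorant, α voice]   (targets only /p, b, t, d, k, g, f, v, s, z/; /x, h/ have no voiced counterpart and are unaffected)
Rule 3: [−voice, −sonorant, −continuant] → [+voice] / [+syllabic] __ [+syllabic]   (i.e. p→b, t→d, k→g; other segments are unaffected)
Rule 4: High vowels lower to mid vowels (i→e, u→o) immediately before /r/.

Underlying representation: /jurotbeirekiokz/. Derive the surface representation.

Rule 1 (intervocalic h-deletion): no segment meets the environment; /jurotbeirekiokz/ is unchanged.
Rule 2 (regressive voicing assimilation): /t/ precedes the voiced obstruent /b/, so it voices to [d] by assimilation. /k/ precedes the voiced obstruent /z/, so it voices to [g] by assimilation. /jurotbeirekiokz/ → jurodbeirekiogz.
Rule 3 (intervocalic voicing): /k/ is a voiceless stop between vowels /e/ and /i/, so it voices to [g]. /jurodbeirekiogz/ → jurodbeiregiogz.
Rule 4 (pre-rhotic lowering): /u/ is a high vowel immediately before /r/, so it lowers to [o]. /i/ is a high vowel immediately before /r/, so it lowers to [e]. /jurodbeiregiogz/ → jorodbeeregiogz.

jorodbeeregiogz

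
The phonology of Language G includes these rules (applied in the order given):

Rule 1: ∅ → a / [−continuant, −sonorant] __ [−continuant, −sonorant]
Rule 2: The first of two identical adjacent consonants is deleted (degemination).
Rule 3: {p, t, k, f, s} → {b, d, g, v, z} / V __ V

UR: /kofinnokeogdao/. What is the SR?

kovinogeogadao

Rule 1 (stop-cluster a-epenthesis): /g/ and /d/ form a stop–stop cluster, so [a] is inserted between them. /kofinnokeogdao/ → kofinnokeogadao.
Rule 2 (degemination): /nn/ is a geminate; the first /n/ deletes. /kofinnokeogadao/ → kofinokeogadao.
Rule 3 (intervocalic voicing): /f/ is a voiceless obstruent between vowels /o/ and /i/, so it voices to [v]. /k/ is a voiceless obstruent between vowels /o/ and /e/, so it voices to [g]. /kofinokeogadao/ → kovinogeogadao.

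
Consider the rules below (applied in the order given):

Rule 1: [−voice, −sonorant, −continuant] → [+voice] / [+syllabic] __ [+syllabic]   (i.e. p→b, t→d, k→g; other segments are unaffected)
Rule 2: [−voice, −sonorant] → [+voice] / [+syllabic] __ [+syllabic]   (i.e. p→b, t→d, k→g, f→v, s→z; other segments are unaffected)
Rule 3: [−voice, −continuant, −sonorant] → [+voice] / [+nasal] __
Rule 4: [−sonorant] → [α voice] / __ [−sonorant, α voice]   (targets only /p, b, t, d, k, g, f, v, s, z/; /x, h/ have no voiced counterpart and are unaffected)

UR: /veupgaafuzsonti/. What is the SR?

Rule 1 (intervocalic voicing): no segment meets the environment; /veupgaafuzsonti/ is unchanged.
Rule 2 (intervocalic voicing): /f/ is a voiceless obstruent between vowels /a/ and /u/, so it voices to [v]. /veupgaafuzsonti/ → veupgaavuzsonti.
Rule 3 (post-nasal voicing): /t/ is a voiceless stop immediately after the nasal /n/, so it voices to [d]. /veupgaavuzsonti/ → veupgaavuzsondi.
Rule 4 (regressive voicing assimilation): /p/ precedes the voiced obstruent /g/, so it voices to [b] by assimilation. /z/ precedes the voiceless obstruent /s/, so it devoices to [s] by assimilation. /veupgaavuzsondi/ → veubgaavussondi.

veubgaavussondi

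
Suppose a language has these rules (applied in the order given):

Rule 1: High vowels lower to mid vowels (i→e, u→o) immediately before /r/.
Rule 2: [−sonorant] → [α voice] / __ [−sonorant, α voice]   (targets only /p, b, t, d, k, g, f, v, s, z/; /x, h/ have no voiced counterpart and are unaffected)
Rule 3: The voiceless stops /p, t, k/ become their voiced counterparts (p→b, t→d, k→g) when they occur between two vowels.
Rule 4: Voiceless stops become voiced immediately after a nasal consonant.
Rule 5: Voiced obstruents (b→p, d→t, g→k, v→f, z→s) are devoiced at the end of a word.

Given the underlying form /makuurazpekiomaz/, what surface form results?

maguoraspegiomas

Rule 1 (pre-rhotic lowering): /u/ is a high vowel immediately before /r/, so it lowers to [o]. /makuurazpekiomaz/ → makuorazpekiomaz.
Rule 2 (regressive voicing assimilation): /z/ precedes the voiceless obstruent /p/, so it devoices to [s] by assimilation. /makuorazpekiomaz/ → makuoraspekiomaz.
Rule 3 (intervocalic voicing): /k/ is a voiceless stop between vowels /a/ and /u/, so it voices to [g]. /k/ is a voiceless stop between vowels /e/ and /i/, so it voices to [g]. /makuoraspekiomaz/ → maguoraspegiomaz.
Rule 4 (post-nasal voicing): no segment meets the environment; /maguoraspegiomaz/ is unchanged.
Rule 5 (final devoicing): /z/ is a voiced obstruent in word-final position, so it devoices to [s]. /maguoraspegiomaz/ → maguoraspegiomas.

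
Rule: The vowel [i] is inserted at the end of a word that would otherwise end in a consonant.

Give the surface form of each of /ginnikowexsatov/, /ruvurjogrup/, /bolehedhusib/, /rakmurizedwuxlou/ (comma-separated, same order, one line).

ginnikowexsatovi, ruvurjogrupi, bolehedhusibi, rakmurizedwuxlou

/ginnikowexsatov/: the form ends in the consonant /v/, so [i] is inserted word-finally. → [ginnikowexsatovi].
/ruvurjogrup/: the form ends in the consonant /p/, so [i] is inserted word-finally. → [ruvurjogrupi].
/bolehedhusib/: the form ends in the consonant /b/, so [i] is inserted word-finally. → [bolehedhusibi].
/rakmurizedwuxlou/: the rule's environment is not met; surfaces unchanged as [rakmurizedwuxlou].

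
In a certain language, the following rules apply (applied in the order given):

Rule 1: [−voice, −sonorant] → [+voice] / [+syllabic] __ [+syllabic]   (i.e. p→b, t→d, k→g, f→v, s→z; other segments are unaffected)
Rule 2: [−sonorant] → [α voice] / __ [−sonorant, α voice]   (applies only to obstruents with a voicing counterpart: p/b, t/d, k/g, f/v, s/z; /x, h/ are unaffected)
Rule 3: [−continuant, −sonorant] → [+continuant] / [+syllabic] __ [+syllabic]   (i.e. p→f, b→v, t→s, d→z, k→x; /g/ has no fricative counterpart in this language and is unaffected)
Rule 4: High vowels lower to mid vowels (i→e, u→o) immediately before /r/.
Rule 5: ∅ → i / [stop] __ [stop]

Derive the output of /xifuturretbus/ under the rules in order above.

xivuzorredibus

Rule 1 (intervocalic voicing): /f/ is a voiceless obstruent between vowels /i/ and /u/, so it voices to [v]. /t/ is a voiceless obstruent between vowels /u/ and /u/, so it voices to [d]. /xifuturretbus/ → xivudurretbus.
Rule 2 (regressive voicing assimilation): /t/ precedes the voiced obstruent /b/, so it voices to [d] by assimilation. /xivudurretbus/ → xivudurredbus.
Rule 3 (intervocalic spirantization): /d/ is a stop between vowels /u/ and /u/, so it spirantizes to the fricative [z]. /xivudurredbus/ → xivuzurredbus.
Rule 4 (pre-rhotic lowering): /u/ is a high vowel immediately before /r/, so it lowers to [o]. /xivuzurredbus/ → xivuzorredbus.
Rule 5 (stop-cluster i-epenthesis): /d/ and /b/ form a stop–stop cluster, so [i] is inserted between them. /xivuzorredbus/ → xivuzorredibus.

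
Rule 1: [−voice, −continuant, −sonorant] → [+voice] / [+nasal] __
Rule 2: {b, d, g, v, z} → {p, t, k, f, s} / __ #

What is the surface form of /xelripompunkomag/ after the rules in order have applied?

xelripombungomak

Rule 1 (post-nasal voicing): /p/ is a voiceless stop immediately after the nasal /m/, so it voices to [b]. /k/ is a voiceless stop immediately after the nasal /n/, so it voices to [g]. /xelripompunkomag/ → xelripombungomag.
Rule 2 (final devoicing): /g/ is a voiced obstruent in word-final position, so it devoices to [k]. /xelripombungomag/ → xelripombungomak.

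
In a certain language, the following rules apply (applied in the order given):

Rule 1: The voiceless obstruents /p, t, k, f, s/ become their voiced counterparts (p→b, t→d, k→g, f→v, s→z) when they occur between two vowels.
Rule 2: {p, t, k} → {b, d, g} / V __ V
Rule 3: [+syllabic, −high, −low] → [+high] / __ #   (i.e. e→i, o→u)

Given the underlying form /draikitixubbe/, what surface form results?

draigidixubbi

Rule 1 (intervocalic voicing): /k/ is a voiceless obstruent between vowels /i/ and /i/, so it voices to [g]. /t/ is a voiceless obstruent between vowels /i/ and /i/, so it voices to [d]. /draikitixubbe/ → draigidixubbe.
Rule 2 (intervocalic voicing): no segment meets the environment; /draigidixubbe/ is unchanged.
Rule 3 (final vowel raising): /e/ is a mid vowel in word-final position, so it raises to [i]. /draigidixubbe/ → draigidixubbi.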